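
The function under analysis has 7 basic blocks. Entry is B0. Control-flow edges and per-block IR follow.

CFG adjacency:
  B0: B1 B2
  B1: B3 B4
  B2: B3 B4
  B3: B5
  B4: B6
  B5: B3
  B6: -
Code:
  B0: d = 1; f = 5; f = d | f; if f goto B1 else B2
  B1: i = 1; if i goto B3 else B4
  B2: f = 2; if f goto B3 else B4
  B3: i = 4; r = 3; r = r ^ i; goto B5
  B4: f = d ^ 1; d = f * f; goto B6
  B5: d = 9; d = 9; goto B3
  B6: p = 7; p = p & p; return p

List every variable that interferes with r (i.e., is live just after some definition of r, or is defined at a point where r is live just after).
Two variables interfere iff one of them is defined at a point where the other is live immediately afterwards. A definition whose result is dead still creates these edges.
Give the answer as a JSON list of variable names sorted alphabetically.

Answer: ["i"]

Working:
def/use:
  B0: {d,f} / ∅
  B1: {i} / ∅
  B2: {f} / ∅
  B3: {i,r} / ∅
  B4: {d,f} / {d}
  B5: {d} / ∅
  B6: {p} / ∅

Liveness:
  B0: in=∅ out={d}
  B1: in={d} out={d}
  B2: in={d} out={d}
  B3: in=∅ out=∅
  B4: in={d} out=∅
  B5: in=∅ out=∅
  B6: in=∅ out=∅

Interference:
  d — {f,i}
  f — {d}
  i — {d,r}
  p — ∅
  r — {i}

N(r) = ["i"]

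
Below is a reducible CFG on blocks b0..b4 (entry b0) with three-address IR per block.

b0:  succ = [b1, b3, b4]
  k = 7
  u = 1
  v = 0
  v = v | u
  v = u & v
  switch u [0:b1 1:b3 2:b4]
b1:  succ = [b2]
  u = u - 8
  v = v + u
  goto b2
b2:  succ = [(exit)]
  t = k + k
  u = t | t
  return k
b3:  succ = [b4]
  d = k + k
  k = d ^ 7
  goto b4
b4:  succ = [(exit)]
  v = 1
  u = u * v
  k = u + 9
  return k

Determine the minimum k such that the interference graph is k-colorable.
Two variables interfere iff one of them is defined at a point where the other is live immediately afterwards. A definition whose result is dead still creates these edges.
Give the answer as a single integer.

def/use:
  b0: {k,u,v} / ∅
  b1: {u,v} / {u,v}
  b2: {t,u} / {k}
  b3: {d,k} / {k}
  b4: {k,u,v} / {u}

Liveness:
  live b0: ∅→{k,u,v}
  live b1: {k,u,v}→{k}
  live b2: {k}→∅
  live b3: {k,u}→{u}
  live b4: {u}→∅

Interference:
  d — {u}
  k — {t,u,v}
  t — {k}
  u — {d,k,v}
  v — {k,u}

Colouring:
  clique {k,u,v} ⇒ need ≥ 3
  assign d→R0 k→R0 t→R1 u→R1 v→R2 — no edge inside a register ⇒ χ ≤ 3
  χ = 3

Answer: 3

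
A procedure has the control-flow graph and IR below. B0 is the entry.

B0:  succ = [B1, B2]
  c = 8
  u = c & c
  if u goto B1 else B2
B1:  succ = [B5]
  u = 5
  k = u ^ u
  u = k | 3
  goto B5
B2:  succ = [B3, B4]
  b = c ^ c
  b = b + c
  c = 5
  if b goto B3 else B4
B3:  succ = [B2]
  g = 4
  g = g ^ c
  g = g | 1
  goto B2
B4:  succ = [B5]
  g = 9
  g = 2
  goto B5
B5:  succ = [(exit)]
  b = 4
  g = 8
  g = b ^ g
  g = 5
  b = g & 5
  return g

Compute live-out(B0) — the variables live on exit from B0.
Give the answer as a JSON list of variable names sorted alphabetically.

Per-block:
  B0: {c,u} / ∅
  B1: {k,u} / ∅
  B2: {b,c} / {c}
  B3: {g} / {c}
  B4: {g} / ∅
  B5: {b,g} / ∅

Liveness:
  B0 li=∅ lo={c}
  B1 li=∅ lo=∅
  B2 li={c} lo={c}
  B3 li={c} lo={c}
  B4 li=∅ lo=∅
  B5 li=∅ lo=∅

live-out(B0) = ["c"]

Answer: ["c"]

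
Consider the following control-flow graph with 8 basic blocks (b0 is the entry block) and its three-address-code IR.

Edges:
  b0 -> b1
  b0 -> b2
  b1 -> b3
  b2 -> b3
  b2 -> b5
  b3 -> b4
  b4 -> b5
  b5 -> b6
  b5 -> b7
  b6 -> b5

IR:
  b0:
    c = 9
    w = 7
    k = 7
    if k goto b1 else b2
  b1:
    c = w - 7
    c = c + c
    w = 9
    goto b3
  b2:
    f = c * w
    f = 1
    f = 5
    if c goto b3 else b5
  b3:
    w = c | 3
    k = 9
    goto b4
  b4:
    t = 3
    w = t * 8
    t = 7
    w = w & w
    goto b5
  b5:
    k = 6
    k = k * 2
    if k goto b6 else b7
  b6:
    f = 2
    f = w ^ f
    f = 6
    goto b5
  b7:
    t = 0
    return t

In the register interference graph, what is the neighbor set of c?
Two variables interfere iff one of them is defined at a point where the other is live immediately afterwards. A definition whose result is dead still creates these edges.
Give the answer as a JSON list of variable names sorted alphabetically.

Per-block:
  b0: def={c,k,w} ue=∅
  b1: def={c,w} ue={w}
  b2: def={f} ue={c,w}
  b3: def={k,w} ue={c}
  b4: def={t,w} ue=∅
  b5: def={k} ue=∅
  b6: def={f} ue={w}
  b7: def={t} ue=∅

Live sets:
  live b0: ∅→{c,w}
  live b1: {w}→{c}
  live b2: {c,w}→{c,w}
  live b3: {c}→∅
  live b4: ∅→{w}
  live b5: {w}→{w}
  live b6: {w}→{w}
  live b7: ∅→∅

Interference:
  c — {f,k,w}
  f — {c,w}
  k — {c,w}
  t — {w}
  w — {c,f,k,t}

N(c) = ["f", "k", "w"]

Answer: ["f", "k", "w"]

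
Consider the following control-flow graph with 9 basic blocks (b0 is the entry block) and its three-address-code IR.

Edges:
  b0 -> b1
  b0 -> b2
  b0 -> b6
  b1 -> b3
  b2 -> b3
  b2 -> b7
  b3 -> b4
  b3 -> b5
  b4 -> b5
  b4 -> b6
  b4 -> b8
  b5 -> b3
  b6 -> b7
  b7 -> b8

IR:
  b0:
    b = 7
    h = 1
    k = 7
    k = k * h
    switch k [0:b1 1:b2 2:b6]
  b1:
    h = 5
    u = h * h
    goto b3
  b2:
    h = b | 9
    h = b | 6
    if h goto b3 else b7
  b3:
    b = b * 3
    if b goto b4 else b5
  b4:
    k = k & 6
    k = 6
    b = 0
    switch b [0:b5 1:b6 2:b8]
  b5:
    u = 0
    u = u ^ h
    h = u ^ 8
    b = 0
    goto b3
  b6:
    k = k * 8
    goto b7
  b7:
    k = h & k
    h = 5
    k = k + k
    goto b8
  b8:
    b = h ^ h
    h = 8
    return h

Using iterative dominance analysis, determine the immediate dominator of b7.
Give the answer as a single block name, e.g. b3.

idom tree: b1←b0 b2←b0 b3←b0 b4←b3 b5←b3 b6←b0 b7←b0 b8←b0
Dom∩ at merges:
  b3: preds {b1,b2,b5}: {b0,b1} ∩ {b0,b2} ∩ {b0,b3,b5} = {b0}; idom=b0
  b5: preds {b3,b4}: {b0,b3} ∩ {b0,b3,b4} = {b0,b3}; idom=b3
  b6: preds {b0,b4}: {b0} ∩ {b0,b3,b4} = {b0}; idom=b0
  b7: preds {b2,b6}: {b0,b2} ∩ {b0,b6} = {b0}; idom=b0
  b8: preds {b4,b7}: {b0,b3,b4} ∩ {b0,b7} = {b0}; idom=b0

idom(b7) = b0

Answer: b0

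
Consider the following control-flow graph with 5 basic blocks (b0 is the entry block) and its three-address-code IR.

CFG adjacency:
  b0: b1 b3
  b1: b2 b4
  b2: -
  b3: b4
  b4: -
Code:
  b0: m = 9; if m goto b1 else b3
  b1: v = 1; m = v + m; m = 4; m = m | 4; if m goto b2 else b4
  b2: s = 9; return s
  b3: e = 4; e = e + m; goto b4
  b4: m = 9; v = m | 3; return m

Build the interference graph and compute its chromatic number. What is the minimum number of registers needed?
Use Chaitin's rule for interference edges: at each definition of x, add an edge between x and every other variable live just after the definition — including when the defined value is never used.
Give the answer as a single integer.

Answer: 2

Analysis:
def/use:
  b0 def {m} use ∅
  b1 def {m,v} use {m}
  b2 def {s} use ∅
  b3 def {e} use {m}
  b4 def {m,v} use ∅

Live sets:
  b0 li=∅ lo={m}
  b1 li={m} lo=∅
  b2 li=∅ lo=∅
  b3 li={m} lo=∅
  b4 li=∅ lo=∅

Interfere edges:
  e↔{m}
  m↔{e,v}
  s↔∅
  v↔{m}

Chromatic number:
  {e,m} pairwise interfere (2-clique) ⇒ χ ≥ 2
  2-colouring: r0={m,s}  r1={e,v}
  χ = 2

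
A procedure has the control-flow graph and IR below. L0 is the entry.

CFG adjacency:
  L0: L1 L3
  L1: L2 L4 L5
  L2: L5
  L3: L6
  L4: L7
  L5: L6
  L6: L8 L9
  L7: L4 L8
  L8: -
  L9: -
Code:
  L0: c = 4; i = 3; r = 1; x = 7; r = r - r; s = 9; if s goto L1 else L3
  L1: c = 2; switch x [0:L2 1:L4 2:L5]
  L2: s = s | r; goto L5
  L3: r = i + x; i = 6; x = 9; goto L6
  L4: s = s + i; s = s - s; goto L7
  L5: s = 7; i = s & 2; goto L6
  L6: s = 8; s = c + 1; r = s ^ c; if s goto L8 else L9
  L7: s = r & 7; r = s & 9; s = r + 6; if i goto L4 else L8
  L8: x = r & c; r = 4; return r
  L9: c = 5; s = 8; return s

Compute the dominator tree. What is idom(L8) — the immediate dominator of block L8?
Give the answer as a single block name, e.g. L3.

idom tree: L1←L0 L2←L1 L3←L0 L4←L1 L5←L1 L6←L0 L7←L4 L8←L0 L9←L6
Dom∩ at merges:
  L4: preds {L1,L7}: {L0,L1} ∩ {L0,L1,L4,L7} = {L0,L1}; idom=L1
  L5: preds {L1,L2}: {L0,L1} ∩ {L0,L1,L2} = {L0,L1}; idom=L1
  L6: preds {L3,L5}: {L0,L3} ∩ {L0,L1,L5} = {L0}; idom=L0
  L8: preds {L6,L7}: {L0,L6} ∩ {L0,L1,L4,L7} = {L0}; idom=L0

idom(L8) = L0

Answer: L0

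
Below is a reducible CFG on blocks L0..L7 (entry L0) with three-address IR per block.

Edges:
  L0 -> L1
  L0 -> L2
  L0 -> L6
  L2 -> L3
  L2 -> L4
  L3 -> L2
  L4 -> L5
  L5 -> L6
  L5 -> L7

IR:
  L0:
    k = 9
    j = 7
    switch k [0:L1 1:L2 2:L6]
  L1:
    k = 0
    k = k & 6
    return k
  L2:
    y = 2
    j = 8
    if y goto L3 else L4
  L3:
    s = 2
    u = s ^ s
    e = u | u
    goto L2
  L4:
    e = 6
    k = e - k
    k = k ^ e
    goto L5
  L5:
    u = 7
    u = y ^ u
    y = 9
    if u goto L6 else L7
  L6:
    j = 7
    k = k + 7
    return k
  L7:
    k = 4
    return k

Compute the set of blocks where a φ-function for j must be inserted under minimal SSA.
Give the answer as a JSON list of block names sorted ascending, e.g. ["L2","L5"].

idom tree: L1←L0 L2←L0 L3←L2 L4←L2 L5←L4 L6←L0 L7←L5
Dom at joins:
  L2: preds {L0,L3}: {L0} ∩ {L0,L2,L3} = {L0}; idom=L0
  L6: preds {L0,L5}: {L0} ∩ {L0,L2,L4,L5} = {L0}; idom=L0

Frontier:
  L2←L0: walk · to L0
  L2←L3: walk L3→L2 to L0
  L6←L0: walk · to L0
  L6←L5: walk L5→L4→L2 to L0
  L0: DF=∅
  L1: DF=∅
  L2: DF={L2,L6}
  L3: DF={L2}
  L4: DF={L6}
  L5: DF={L6}
  L6: DF=∅
  L7: DF=∅

φ for j: defs {L0,L2,L6}
  DF⁺ = {L2,L6}

Answer: ["L2", "L6"]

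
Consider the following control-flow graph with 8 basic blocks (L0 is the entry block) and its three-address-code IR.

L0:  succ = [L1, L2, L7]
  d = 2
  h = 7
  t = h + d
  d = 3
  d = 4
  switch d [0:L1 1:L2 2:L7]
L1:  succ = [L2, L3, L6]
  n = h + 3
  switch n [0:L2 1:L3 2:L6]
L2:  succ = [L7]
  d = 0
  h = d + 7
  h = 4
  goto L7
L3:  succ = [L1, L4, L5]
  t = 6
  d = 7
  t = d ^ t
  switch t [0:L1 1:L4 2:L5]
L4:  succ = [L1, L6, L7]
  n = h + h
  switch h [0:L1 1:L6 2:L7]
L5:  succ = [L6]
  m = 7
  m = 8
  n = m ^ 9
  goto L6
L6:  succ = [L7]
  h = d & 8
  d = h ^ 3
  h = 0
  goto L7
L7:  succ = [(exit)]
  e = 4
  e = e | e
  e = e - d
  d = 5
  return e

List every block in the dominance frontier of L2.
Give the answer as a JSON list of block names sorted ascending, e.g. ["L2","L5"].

idom tree: L1←L0 L2←L0 L3←L1 L4←L3 L5←L3 L6←L1 L7←L0
Join-block Dom:
  L1: preds {L0,L3,L4}: {L0} ∩ {L0,L1,L3} ∩ {L0,L1,L3,L4} = {L0}; idom=L0
  L2: preds {L0,L1}: {L0} ∩ {L0,L1} = {L0}; idom=L0
  L6: preds {L1,L4,L5}: {L0,L1} ∩ {L0,L1,L3,L4} ∩ {L0,L1,L3,L5} = {L0,L1}; idom=L1
  L7: preds {L0,L2,L4,L6}: {L0} ∩ {L0,L2} ∩ {L0,L1,L3,L4} ∩ {L0,L1,L6} = {L0}; idom=L0

DF derivation:
  join L1 pred L0: · stop@L0
  join L1 pred L3: L3→L1 stop@L0
  join L1 pred L4: L4→L3→L1 stop@L0
  join L2 pred L0: · stop@L0
  join L2 pred L1: L1 stop@L0
  join L6 pred L1: · stop@L1
  join L6 pred L4: L4→L3 stop@L1
  join L6 pred L5: L5→L3 stop@L1
  join L7 pred L0: · stop@L0
  join L7 pred L2: L2 stop@L0
  join L7 pred L4: L4→L3→L1 stop@L0
  join L7 pred L6: L6→L1 stop@L0
  L0: DF=∅
  L1: DF={L1,L2,L7}
  L2: DF={L7}
  L3: DF={L1,L6,L7}
  L4: DF={L1,L6,L7}
  L5: DF={L6}
  L6: DF={L7}
  L7: DF=∅

DF(L2) = ["L7"]

Answer: ["L7"]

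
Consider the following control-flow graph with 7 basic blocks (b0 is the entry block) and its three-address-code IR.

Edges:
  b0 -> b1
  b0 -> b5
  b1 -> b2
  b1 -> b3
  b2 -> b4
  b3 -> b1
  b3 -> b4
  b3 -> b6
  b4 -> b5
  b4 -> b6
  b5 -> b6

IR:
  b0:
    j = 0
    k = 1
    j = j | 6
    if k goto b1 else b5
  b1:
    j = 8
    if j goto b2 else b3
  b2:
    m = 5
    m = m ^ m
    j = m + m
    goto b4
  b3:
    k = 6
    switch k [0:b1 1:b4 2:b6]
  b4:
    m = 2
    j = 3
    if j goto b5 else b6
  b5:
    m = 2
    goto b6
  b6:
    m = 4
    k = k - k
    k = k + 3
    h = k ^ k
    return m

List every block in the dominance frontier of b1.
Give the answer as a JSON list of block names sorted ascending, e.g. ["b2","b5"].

Answer: ["b1", "b5", "b6"]

Analysis:
idom tree: b1←b0 b2←b1 b3←b1 b4←b1 b5←b0 b6←b0
Join-block Dom:
  b1: preds {b0,b3}: {b0} ∩ {b0,b1,b3} = {b0}; idom=b0
  b4: preds {b2,b3}: {b0,b1,b2} ∩ {b0,b1,b3} = {b0,b1}; idom=b1
  b5: preds {b0,b4}: {b0} ∩ {b0,b1,b4} = {b0}; idom=b0
  b6: preds {b3,b4,b5}: {b0,b1,b3} ∩ {b0,b1,b4} ∩ {b0,b5} = {b0}; idom=b0

DF derivation:
  b1←b0: walk · to b0
  b1←b3: walk b3→b1 to b0
  b4←b2: walk b2 to b1
  b4←b3: walk b3 to b1
  b5←b0: walk · to b0
  b5←b4: walk b4→b1 to b0
  b6←b3: walk b3→b1 to b0
  b6←b4: walk b4→b1 to b0
  b6←b5: walk b5 to b0
  b0: DF=∅
  b1: DF={b1,b5,b6}
  b2: DF={b4}
  b3: DF={b1,b4,b6}
  b4: DF={b5,b6}
  b5: DF={b6}
  b6: DF=∅

DF(b1) = ["b1", "b5", "b6"]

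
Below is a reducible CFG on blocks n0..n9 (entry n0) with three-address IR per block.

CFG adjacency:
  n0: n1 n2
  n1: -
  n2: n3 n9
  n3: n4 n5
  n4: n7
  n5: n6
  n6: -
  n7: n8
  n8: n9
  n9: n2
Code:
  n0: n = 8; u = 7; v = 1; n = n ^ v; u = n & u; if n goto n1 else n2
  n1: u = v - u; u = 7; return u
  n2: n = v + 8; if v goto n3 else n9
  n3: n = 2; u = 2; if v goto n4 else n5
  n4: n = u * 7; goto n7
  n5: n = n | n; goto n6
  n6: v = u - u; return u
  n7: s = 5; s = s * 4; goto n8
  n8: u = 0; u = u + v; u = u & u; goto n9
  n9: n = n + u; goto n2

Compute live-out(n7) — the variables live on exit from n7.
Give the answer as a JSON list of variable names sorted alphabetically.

Answer: ["n", "v"]

Working:
def/use:
  n0: {n,u,v} / ∅
  n1: {u} / {u,v}
  n2: {n} / {v}
  n3: {n,u} / {v}
  n4: {n} / {u}
  n5: {n} / {n}
  n6: {v} / {u}
  n7: {s} / ∅
  n8: {u} / {v}
  n9: {n} / {n,u}

Backward fixpoint:
  live n0: ∅→{u,v}
  live n1: {u,v}→∅
  live n2: {u,v}→{n,u,v}
  live n3: {v}→{n,u,v}
  live n4: {u,v}→{n,v}
  live n5: {n,u}→{u}
  live n6: {u}→∅
  live n7: {n,v}→{n,v}
  live n8: {n,v}→{n,u,v}
  live n9: {n,u,v}→{u,v}

live-out(n7) = ["n", "v"]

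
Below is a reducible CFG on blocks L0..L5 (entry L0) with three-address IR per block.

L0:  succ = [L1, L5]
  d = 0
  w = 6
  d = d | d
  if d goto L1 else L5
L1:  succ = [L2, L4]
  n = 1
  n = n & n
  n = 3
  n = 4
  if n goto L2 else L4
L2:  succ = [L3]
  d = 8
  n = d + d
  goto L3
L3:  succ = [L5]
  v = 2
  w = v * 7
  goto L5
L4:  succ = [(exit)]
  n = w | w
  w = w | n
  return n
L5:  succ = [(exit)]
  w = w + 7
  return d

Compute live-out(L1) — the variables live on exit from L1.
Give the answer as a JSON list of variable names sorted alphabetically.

Answer: ["w"]

Analysis:
Per-block:
  L0: {d,w} / ∅
  L1: {n} / ∅
  L2: {d,n} / ∅
  L3: {v,w} / ∅
  L4: {n,w} / {w}
  L5: {w} / {d,w}

Backward fixpoint:
  L0 li=∅ lo={d,w}
  L1 li={w} lo={w}
  L2 li=∅ lo={d}
  L3 li={d} lo={d,w}
  L4 li={w} lo=∅
  L5 li={d,w} lo=∅

live-out(L1) = ["w"]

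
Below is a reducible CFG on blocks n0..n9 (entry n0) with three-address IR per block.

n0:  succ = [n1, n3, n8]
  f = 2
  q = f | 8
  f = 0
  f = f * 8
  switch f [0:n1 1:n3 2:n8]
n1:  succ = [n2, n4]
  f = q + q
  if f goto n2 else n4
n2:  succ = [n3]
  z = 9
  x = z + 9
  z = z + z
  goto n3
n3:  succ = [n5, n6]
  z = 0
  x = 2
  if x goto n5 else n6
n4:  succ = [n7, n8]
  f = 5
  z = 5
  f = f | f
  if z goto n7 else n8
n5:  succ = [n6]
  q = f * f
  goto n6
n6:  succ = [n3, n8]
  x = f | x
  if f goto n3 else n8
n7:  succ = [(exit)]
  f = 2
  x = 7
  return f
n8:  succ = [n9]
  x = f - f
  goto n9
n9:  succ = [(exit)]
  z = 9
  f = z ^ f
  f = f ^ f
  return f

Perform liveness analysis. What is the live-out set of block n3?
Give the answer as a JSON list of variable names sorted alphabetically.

Answer: ["f", "x"]

Analysis:
Per-block:
  n0: def={f,q} ue=∅
  n1: def={f} ue={q}
  n2: def={x,z} ue=∅
  n3: def={x,z} ue=∅
  n4: def={f,z} ue=∅
  n5: def={q} ue={f}
  n6: def={x} ue={f,x}
  n7: def={f,x} ue=∅
  n8: def={x} ue={f}
  n9: def={f,z} ue={f}

Live sets:
  live n0: ∅→{f,q}
  live n1: {q}→{f}
  live n2: {f}→{f}
  live n3: {f}→{f,x}
  live n4: ∅→{f}
  live n5: {f,x}→{f,x}
  live n6: {f,x}→{f}
  live n7: ∅→∅
  live n8: {f}→{f}
  live n9: {f}→∅

live-out(n3) = ["f", "x"]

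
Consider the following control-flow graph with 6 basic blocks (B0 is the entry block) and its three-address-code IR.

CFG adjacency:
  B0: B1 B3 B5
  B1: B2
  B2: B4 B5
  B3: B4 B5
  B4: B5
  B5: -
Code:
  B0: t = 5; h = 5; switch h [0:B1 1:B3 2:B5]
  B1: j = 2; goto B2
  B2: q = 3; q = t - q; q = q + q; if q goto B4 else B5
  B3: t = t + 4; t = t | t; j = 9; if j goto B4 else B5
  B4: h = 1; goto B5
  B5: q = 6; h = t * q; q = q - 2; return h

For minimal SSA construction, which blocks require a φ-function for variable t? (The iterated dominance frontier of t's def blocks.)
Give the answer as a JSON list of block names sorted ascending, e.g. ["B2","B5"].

Answer: ["B4", "B5"]

Derivation:
idom tree: B1←B0 B2←B1 B3←B0 B4←B0 B5←B0
Join-block Dom:
  B4: preds {B2,B3}: {B0,B1,B2} ∩ {B0,B3} = {B0}; idom=B0
  B5: preds {B0,B2,B3,B4}: {B0} ∩ {B0,B1,B2} ∩ {B0,B3} ∩ {B0,B4} = {B0}; idom=B0

DF walk-up:
  join B4 pred B2: B2→B1 stop@B0
  join B4 pred B3: B3 stop@B0
  join B5 pred B0: · stop@B0
  join B5 pred B2: B2→B1 stop@B0
  join B5 pred B3: B3 stop@B0
  join B5 pred B4: B4 stop@B0
  DF(B0)=∅
  DF(B1)={B4,B5}
  DF(B2)={B4,B5}
  DF(B3)={B4,B5}
  DF(B4)={B5}
  DF(B5)=∅

φ for t: defs {B0,B3}
  DF⁺ = {B4,B5}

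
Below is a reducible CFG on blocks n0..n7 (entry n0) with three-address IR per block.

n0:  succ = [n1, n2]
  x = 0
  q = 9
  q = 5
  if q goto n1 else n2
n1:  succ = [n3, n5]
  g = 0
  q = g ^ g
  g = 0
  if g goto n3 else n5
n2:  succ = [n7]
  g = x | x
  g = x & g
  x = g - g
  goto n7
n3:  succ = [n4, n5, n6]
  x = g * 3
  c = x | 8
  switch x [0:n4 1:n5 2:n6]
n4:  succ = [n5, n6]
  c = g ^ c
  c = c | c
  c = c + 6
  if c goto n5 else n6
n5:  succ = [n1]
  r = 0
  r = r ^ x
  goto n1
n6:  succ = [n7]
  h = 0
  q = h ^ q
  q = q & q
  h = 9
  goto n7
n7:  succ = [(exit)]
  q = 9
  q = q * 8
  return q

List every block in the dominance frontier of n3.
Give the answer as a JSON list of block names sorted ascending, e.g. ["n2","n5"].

Answer: ["n5", "n7"]

Analysis:
idom tree: n1←n0 n2←n0 n3←n1 n4←n3 n5←n1 n6←n3 n7←n0
Dom∩ at merges:
  n1: preds {n0,n5}: {n0} ∩ {n0,n1,n5} = {n0}; idom=n0
  n5: preds {n1,n3,n4}: {n0,n1} ∩ {n0,n1,n3} ∩ {n0,n1,n3,n4} = {n0,n1}; idom=n1
  n6: preds {n3,n4}: {n0,n1,n3} ∩ {n0,n1,n3,n4} = {n0,n1,n3}; idom=n3
  n7: preds {n2,n6}: {n0,n2} ∩ {n0,n1,n3,n6} = {n0}; idom=n0

DF walk-up:
  n1←n0: walk · to n0
  n1←n5: walk n5→n1 to n0
  n5←n1: walk · to n1
  n5←n3: walk n3 to n1
  n5←n4: walk n4→n3 to n1
  n6←n3: walk · to n3
  n6←n4: walk n4 to n3
  n7←n2: walk n2 to n0
  n7←n6: walk n6→n3→n1 to n0
  n0 → ∅
  n1 → {n1,n7}
  n2 → {n7}
  n3 → {n5,n7}
  n4 → {n5,n6}
  n5 → {n1}
  n6 → {n7}
  n7 → ∅

DF(n3) = ["n5", "n7"]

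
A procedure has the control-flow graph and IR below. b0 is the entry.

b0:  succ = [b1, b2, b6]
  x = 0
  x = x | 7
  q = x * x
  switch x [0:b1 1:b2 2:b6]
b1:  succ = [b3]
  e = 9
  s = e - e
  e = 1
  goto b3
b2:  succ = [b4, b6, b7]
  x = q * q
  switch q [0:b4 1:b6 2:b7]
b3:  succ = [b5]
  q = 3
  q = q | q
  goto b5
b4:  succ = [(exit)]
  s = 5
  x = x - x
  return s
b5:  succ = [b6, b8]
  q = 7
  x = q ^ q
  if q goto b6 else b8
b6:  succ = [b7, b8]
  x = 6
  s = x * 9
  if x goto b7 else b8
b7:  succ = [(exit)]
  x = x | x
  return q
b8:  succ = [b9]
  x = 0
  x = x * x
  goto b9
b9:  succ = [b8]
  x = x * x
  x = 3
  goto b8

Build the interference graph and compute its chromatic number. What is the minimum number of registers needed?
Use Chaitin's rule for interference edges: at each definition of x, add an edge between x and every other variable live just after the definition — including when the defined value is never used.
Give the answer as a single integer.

Answer: 3

Analysis:
Block summaries:
  b0: def={q,x} ue=∅
  b1: def={e,s} ue=∅
  b2: def={x} ue={q}
  b3: def={q} ue=∅
  b4: def={s,x} ue={x}
  b5: def={q,x} ue=∅
  b6: def={s,x} ue=∅
  b7: def={x} ue={q,x}
  b8: def={x} ue=∅
  b9: def={x} ue={x}

Live sets:
  live b0: ∅→{q}
  live b1: ∅→∅
  live b2: {q}→{q,x}
  live b3: ∅→∅
  live b4: {x}→∅
  live b5: ∅→{q}
  live b6: {q}→{q,x}
  live b7: {q,x}→∅
  live b8: ∅→{x}
  live b9: {x}→∅

Interfere edges:
  e↔∅
  q↔{s,x}
  s↔{q,x}
  x↔{q,s}

Colouring:
  {q,s,x} pairwise interfere (3-clique) ⇒ χ ≥ 3
  assign e→R0 q→R0 s→R1 x→R2 — no edge inside a register ⇒ χ ≤ 3
  χ = 3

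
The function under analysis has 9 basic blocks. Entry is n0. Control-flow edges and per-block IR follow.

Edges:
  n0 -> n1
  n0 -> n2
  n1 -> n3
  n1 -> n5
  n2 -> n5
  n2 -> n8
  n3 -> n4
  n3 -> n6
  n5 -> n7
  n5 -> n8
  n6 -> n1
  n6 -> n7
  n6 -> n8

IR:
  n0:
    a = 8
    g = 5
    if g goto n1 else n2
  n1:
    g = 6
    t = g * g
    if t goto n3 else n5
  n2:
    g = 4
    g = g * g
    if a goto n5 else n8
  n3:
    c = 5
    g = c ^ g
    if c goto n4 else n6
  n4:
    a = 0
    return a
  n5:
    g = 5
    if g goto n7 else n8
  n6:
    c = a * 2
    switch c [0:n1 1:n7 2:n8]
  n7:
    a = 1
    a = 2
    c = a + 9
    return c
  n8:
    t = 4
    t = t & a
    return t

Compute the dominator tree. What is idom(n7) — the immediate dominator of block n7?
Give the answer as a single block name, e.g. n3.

idom tree: n1←n0 n2←n0 n3←n1 n4←n3 n5←n0 n6←n3 n7←n0 n8←n0
Join-block Dom:
  n1: preds {n0,n6}: {n0} ∩ {n0,n1,n3,n6} = {n0}; idom=n0
  n5: preds {n1,n2}: {n0,n1} ∩ {n0,n2} = {n0}; idom=n0
  n7: preds {n5,n6}: {n0,n5} ∩ {n0,n1,n3,n6} = {n0}; idom=n0
  n8: preds {n2,n5,n6}: {n0,n2} ∩ {n0,n5} ∩ {n0,n1,n3,n6} = {n0}; idom=n0

idom(n7) = n0

Answer: n0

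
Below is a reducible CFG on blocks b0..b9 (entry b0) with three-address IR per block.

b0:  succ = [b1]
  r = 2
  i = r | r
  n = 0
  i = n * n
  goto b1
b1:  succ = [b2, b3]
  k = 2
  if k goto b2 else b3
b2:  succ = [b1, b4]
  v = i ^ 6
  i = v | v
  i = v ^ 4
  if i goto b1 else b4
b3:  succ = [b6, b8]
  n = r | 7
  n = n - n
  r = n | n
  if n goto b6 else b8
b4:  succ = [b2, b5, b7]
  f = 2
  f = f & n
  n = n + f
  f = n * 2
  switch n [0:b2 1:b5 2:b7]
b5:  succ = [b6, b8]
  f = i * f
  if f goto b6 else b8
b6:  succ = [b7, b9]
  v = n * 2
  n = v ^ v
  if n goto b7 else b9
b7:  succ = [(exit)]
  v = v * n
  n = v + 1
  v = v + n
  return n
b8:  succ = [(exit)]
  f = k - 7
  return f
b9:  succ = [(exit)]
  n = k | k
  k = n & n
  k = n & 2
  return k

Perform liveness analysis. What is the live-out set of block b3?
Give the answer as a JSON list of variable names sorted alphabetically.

Per-block:
  b0 def {i,n,r} use ∅
  b1 def {k} use ∅
  b2 def {i,v} use {i}
  b3 def {n,r} use {r}
  b4 def {f,n} use {n}
  b5 def {f} use {f,i}
  b6 def {n,v} use {n}
  b7 def {n,v} use {n,v}
  b8 def {f} use {k}
  b9 def {k,n} use {k}

Liveness:
  b0 li=∅ lo={i,n,r}
  b1 li={i,n,r} lo={i,k,n,r}
  b2 li={i,k,n,r} lo={i,k,n,r,v}
  b3 li={k,r} lo={k,n}
  b4 li={i,k,n,r,v} lo={f,i,k,n,r,v}
  b5 li={f,i,k,n} lo={k,n}
  b6 li={k,n} lo={k,n,v}
  b7 li={n,v} lo=∅
  b8 li={k} lo=∅
  b9 li={k} lo=∅

live-out(b3) = ["k", "n"]

Answer: ["k", "n"]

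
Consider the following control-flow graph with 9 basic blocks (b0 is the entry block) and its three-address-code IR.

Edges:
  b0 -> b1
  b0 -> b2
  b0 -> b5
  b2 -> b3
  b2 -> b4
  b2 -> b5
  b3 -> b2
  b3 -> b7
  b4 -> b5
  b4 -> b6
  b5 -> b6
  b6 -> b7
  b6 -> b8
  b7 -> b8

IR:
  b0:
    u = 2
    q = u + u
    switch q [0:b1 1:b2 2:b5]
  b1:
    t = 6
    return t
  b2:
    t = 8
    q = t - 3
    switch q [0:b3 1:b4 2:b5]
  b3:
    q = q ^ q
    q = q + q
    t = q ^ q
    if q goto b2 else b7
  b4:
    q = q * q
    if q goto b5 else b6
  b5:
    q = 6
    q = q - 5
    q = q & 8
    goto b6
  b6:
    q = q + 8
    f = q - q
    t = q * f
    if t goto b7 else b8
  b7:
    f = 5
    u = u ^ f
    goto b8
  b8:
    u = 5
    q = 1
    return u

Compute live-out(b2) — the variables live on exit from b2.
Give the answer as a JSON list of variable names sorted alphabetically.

Answer: ["q", "u"]

Derivation:
def/use:
  b0: def={q,u} ue=∅
  b1: def={t} ue=∅
  b2: def={q,t} ue=∅
  b3: def={q,t} ue={q}
  b4: def={q} ue={q}
  b5: def={q} ue=∅
  b6: def={f,q,t} ue={q}
  b7: def={f,u} ue={u}
  b8: def={q,u} ue=∅

Live sets:
  b0 li=∅ lo={u}
  b1 li=∅ lo=∅
  b2 li={u} lo={q,u}
  b3 li={q,u} lo={u}
  b4 li={q,u} lo={q,u}
  b5 li={u} lo={q,u}
  b6 li={q,u} lo={u}
  b7 li={u} lo=∅
  b8 li=∅ lo=∅

live-out(b2) = ["q", "u"]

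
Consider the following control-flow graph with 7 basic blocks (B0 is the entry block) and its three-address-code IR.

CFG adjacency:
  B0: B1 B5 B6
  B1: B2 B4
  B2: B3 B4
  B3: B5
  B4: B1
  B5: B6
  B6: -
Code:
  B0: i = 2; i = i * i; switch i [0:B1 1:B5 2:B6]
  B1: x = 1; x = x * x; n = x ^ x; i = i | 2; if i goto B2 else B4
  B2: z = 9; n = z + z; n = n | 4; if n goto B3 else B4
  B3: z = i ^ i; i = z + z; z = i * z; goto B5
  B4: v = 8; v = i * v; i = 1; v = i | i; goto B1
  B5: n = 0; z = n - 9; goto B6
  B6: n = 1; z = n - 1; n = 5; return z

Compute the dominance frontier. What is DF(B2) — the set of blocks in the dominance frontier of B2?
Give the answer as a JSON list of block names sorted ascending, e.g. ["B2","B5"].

idom tree: B1←B0 B2←B1 B3←B2 B4←B1 B5←B0 B6←B0
Dom at joins:
  B1: preds {B0,B4}: {B0} ∩ {B0,B1,B4} = {B0}; idom=B0
  B4: preds {B1,B2}: {B0,B1} ∩ {B0,B1,B2} = {B0,B1}; idom=B1
  B5: preds {B0,B3}: {B0} ∩ {B0,B1,B2,B3} = {B0}; idom=B0
  B6: preds {B0,B5}: {B0} ∩ {B0,B5} = {B0}; idom=B0

Frontier:
  join B1 pred B0: · stop@B0
  join B1 pred B4: B4→B1 stop@B0
  join B4 pred B1: · stop@B1
  join B4 pred B2: B2 stop@B1
  join B5 pred B0: · stop@B0
  join B5 pred B3: B3→B2→B1 stop@B0
  join B6 pred B0: · stop@B0
  join B6 pred B5: B5 stop@B0
  B0 → ∅
  B1 → {B1,B5}
  B2 → {B4,B5}
  B3 → {B5}
  B4 → {B1}
  B5 → {B6}
  B6 → ∅

DF(B2) = ["B4", "B5"]

Answer: ["B4", "B5"]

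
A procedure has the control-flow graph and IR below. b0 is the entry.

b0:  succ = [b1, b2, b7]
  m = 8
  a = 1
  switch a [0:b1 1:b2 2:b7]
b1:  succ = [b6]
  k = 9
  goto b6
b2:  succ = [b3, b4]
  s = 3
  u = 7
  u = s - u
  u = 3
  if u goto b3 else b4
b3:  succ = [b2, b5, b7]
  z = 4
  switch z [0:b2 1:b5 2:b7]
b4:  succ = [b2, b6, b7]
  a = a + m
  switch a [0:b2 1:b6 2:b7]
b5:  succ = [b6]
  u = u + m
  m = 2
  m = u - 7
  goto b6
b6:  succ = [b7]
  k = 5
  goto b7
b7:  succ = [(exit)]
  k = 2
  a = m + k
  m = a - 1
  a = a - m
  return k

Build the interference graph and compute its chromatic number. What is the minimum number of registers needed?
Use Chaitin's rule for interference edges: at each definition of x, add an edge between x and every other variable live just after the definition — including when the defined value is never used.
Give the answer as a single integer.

Block summaries:
  b0: def={a,m} ue=∅
  b1: def={k} ue=∅
  b2: def={s,u} ue=∅
  b3: def={z} ue=∅
  b4: def={a} ue={a,m}
  b5: def={m,u} ue={m,u}
  b6: def={k} ue=∅
  b7: def={a,k,m} ue={m}

Backward fixpoint:
  b0 li=∅ lo={a,m}
  b1 li={m} lo={m}
  b2 li={a,m} lo={a,m,u}
  b3 li={a,m,u} lo={a,m,u}
  b4 li={a,m} lo={a,m}
  b5 li={m,u} lo={m}
  b6 li={m} lo={m}
  b7 li={m} lo=∅

Interfere edges:
  a↔{k,m,s,u,z}
  k↔{a,m}
  m↔{a,k,s,u,z}
  s↔{a,m,u}
  u↔{a,m,s,z}
  z↔{a,m,u}

Colouring:
  {a,m,s,u} pairwise interfere (4-clique) ⇒ χ ≥ 4
  4-colouring: R0={a}  R1={m}  R2={k,u}  R3={s,z}
  χ = 4

Answer: 4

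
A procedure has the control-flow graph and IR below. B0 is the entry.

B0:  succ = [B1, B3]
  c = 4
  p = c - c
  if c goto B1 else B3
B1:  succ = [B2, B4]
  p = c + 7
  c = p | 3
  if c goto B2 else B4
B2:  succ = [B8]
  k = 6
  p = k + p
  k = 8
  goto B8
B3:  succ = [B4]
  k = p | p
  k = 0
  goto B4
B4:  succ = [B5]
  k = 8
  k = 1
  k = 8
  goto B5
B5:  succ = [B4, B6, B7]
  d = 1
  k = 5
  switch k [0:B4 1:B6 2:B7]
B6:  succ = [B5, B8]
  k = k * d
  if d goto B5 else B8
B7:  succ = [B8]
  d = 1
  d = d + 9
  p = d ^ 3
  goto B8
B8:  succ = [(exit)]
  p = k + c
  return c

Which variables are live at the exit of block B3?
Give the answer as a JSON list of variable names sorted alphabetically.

Answer: ["c"]

Working:
Per-block:
  B0: {c,p} / ∅
  B1: {c,p} / {c}
  B2: {k,p} / {p}
  B3: {k} / {p}
  B4: {k} / ∅
  B5: {d,k} / ∅
  B6: {k} / {d,k}
  B7: {d,p} / ∅
  B8: {p} / {c,k}

Liveness:
  B0: in=∅ out={c,p}
  B1: in={c} out={c,p}
  B2: in={c,p} out={c,k}
  B3: in={c,p} out={c}
  B4: in={c} out={c}
  B5: in={c} out={c,d,k}
  B6: in={c,d,k} out={c,k}
  B7: in={c,k} out={c,k}
  B8: in={c,k} out=∅

live-out(B3) = ["c"]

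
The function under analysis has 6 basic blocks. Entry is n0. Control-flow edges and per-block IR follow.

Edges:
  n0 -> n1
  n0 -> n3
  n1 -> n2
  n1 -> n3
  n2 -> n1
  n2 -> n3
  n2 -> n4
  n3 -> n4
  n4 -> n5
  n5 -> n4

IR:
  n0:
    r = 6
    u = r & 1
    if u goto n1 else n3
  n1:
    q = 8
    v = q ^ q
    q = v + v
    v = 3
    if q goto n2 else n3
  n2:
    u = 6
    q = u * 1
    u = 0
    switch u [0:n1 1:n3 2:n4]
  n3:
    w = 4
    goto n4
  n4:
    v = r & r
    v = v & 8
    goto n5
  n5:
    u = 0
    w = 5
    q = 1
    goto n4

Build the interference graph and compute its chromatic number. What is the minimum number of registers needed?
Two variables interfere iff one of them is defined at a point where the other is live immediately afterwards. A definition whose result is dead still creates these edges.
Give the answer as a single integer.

Answer: 3

Derivation:
def/use:
  n0: {r,u} / ∅
  n1: {q,v} / ∅
  n2: {q,u} / ∅
  n3: {w} / ∅
  n4: {v} / {r}
  n5: {q,u,w} / ∅

Backward fixpoint:
  live n0: ∅→{r}
  live n1: {r}→{r}
  live n2: {r}→{r}
  live n3: {r}→{r}
  live n4: {r}→{r}
  live n5: {r}→{r}

Interfere edges:
  q↔{r,v}
  r↔{q,u,v,w}
  u↔{r}
  v↔{q,r}
  w↔{r}

Registers:
  {q,r,v} pairwise interfere (3-clique) ⇒ χ ≥ 3
  assign q→c1 r→c0 u→c1 v→c2 w→c1 — no edge inside a register ⇒ χ ≤ 3
  χ = 3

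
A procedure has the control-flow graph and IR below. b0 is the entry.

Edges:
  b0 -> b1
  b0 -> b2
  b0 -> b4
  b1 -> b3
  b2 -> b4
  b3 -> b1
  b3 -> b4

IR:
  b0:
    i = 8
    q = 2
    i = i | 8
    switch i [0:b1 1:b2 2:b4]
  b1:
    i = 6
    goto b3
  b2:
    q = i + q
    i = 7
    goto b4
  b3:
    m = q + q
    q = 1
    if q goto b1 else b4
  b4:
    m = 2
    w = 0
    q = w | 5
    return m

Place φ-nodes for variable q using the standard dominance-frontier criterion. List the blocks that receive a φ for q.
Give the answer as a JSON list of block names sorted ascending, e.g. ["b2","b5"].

Answer: ["b1", "b4"]

Working:
idom tree: b1←b0 b2←b0 b3←b1 b4←b0
Dom at joins:
  b1: preds {b0,b3}: {b0} ∩ {b0,b1,b3} = {b0}; idom=b0
  b4: preds {b0,b2,b3}: {b0} ∩ {b0,b2} ∩ {b0,b1,b3} = {b0}; idom=b0

DF derivation:
  join b1 pred b0: · stop@b0
  join b1 pred b3: b3→b1 stop@b0
  join b4 pred b0: · stop@b0
  join b4 pred b2: b2 stop@b0
  join b4 pred b3: b3→b1 stop@b0
  DF(b0)=∅
  DF(b1)={b1,b4}
  DF(b2)={b4}
  DF(b3)={b1,b4}
  DF(b4)=∅

φ for q: defs {b0,b2,b3,b4}
  DF⁺ = {b1,b4}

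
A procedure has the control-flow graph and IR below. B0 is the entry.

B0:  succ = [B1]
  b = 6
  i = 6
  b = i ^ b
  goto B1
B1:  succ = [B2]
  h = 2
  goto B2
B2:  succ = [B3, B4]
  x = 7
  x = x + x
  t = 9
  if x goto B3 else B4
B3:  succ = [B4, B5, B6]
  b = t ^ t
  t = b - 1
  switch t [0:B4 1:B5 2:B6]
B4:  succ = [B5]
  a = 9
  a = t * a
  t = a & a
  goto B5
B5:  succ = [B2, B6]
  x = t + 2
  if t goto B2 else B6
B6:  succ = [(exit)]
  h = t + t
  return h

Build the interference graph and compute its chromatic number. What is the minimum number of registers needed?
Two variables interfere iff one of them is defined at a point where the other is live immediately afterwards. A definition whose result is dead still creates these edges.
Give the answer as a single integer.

Answer: 2

Working:
Per-block:
  B0 def {b,i} use ∅
  B1 def {h} use ∅
  B2 def {t,x} use ∅
  B3 def {b,t} use {t}
  B4 def {a,t} use {t}
  B5 def {x} use {t}
  B6 def {h} use {t}

Liveness:
  B0 li=∅ lo=∅
  B1 li=∅ lo=∅
  B2 li=∅ lo={t}
  B3 li={t} lo={t}
  B4 li={t} lo={t}
  B5 li={t} lo={t}
  B6 li={t} lo=∅

Conflict graph:
  a: {t}
  b: {i}
  h: ∅
  i: {b}
  t: {a,x}
  x: {t}

Colouring:
  {a,t} pairwise interfere (2-clique) ⇒ χ ≥ 2
  assign a→c1 b→c0 h→c0 i→c1 t→c0 x→c1 — no edge inside a register ⇒ χ ≤ 2
  χ = 2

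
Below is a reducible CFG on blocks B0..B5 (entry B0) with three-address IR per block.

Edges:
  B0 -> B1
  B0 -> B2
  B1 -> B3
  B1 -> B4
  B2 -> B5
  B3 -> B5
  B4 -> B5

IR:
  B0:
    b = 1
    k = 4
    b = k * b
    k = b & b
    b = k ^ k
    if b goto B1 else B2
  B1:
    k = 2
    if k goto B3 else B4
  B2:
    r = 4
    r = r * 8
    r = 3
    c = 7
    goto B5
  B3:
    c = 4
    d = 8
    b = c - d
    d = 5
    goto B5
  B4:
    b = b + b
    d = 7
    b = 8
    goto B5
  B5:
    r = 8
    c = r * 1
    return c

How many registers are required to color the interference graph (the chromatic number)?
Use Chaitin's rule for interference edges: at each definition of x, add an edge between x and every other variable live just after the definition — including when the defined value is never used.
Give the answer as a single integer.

Answer: 2

Analysis:
Block summaries:
  B0: def={b,k} ue=∅
  B1: def={k} ue=∅
  B2: def={c,r} ue=∅
  B3: def={b,c,d} ue=∅
  B4: def={b,d} ue={b}
  B5: def={c,r} ue=∅

Liveness:
  B0 li=∅ lo={b}
  B1 li={b} lo={b}
  B2 li=∅ lo=∅
  B3 li=∅ lo=∅
  B4 li={b} lo=∅
  B5 li=∅ lo=∅

Conflict graph:
  b — {k}
  c — {d}
  d — {c}
  k — {b}
  r — ∅

Chromatic number:
  clique {b,k} ⇒ need ≥ 2
  assign b→r0 c→r0 d→r1 k→r1 r→r0 — no edge inside a register ⇒ χ ≤ 2
  χ = 2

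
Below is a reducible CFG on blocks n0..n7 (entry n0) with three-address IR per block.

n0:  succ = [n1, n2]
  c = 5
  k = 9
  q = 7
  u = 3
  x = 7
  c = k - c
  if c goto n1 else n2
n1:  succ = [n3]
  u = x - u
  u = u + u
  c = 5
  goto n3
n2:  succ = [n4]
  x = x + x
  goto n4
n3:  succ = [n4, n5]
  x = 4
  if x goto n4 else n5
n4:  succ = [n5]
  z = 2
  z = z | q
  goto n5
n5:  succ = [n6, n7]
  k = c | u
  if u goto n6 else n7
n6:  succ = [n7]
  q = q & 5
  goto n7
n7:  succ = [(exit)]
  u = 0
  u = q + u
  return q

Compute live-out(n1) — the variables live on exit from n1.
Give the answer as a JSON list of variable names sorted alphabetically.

Per-block:
  n0: def={c,k,q,u,x} ue=∅
  n1: def={c,u} ue={u,x}
  n2: def={x} ue={x}
  n3: def={x} ue=∅
  n4: def={z} ue={q}
  n5: def={k} ue={c,u}
  n6: def={q} ue={q}
  n7: def={u} ue={q}

Live sets:
  live n0: ∅→{c,q,u,x}
  live n1: {q,u,x}→{c,q,u}
  live n2: {c,q,u,x}→{c,q,u}
  live n3: {c,q,u}→{c,q,u}
  live n4: {c,q,u}→{c,q,u}
  live n5: {c,q,u}→{q}
  live n6: {q}→{q}
  live n7: {q}→∅

live-out(n1) = ["c", "q", "u"]

Answer: ["c", "q", "u"]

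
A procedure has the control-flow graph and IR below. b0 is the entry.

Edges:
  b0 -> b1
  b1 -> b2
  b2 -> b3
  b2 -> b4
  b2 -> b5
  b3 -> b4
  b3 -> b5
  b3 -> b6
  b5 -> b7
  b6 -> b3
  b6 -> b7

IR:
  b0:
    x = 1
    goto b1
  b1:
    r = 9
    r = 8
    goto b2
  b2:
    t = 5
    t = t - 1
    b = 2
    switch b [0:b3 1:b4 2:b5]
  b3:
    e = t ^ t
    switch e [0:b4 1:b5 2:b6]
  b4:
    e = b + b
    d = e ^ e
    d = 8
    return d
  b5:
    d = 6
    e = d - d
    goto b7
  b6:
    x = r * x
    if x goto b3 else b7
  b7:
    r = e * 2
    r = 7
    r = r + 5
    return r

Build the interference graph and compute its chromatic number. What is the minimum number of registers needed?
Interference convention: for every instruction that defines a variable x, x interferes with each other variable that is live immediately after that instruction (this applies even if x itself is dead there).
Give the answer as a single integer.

Block summaries:
  b0: {x} / ∅
  b1: {r} / ∅
  b2: {b,t} / ∅
  b3: {e} / {t}
  b4: {d,e} / {b}
  b5: {d,e} / ∅
  b6: {x} / {r,x}
  b7: {r} / {e}

Live sets:
  b0 li=∅ lo={x}
  b1 li={x} lo={r,x}
  b2 li={r,x} lo={b,r,t,x}
  b3 li={b,r,t,x} lo={b,e,r,t,x}
  b4 li={b} lo=∅
  b5 li=∅ lo={e}
  b6 li={b,e,r,t,x} lo={b,e,r,t,x}
  b7 li={e} lo=∅

Interfere edges:
  b↔{e,r,t,x}
  d↔∅
  e↔{b,r,t,x}
  r↔{b,e,t,x}
  t↔{b,e,r,x}
  x↔{b,e,r,t}

Registers:
  clique {b,e,r,t,x} ⇒ need ≥ 5
  5-colouring: R0={b,d}  R1={e}  R2={r}  R3={t}  R4={x}
  χ = 5

Answer: 5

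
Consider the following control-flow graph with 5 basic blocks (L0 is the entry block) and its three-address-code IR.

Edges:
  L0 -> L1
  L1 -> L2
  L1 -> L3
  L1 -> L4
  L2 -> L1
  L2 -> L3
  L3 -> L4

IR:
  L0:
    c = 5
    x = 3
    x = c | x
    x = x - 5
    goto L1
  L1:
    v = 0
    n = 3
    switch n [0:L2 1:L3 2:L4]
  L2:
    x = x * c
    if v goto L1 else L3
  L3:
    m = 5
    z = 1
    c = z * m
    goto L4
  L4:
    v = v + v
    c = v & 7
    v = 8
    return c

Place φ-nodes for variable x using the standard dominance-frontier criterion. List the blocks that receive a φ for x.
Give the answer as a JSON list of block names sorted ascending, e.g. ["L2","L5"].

Answer: ["L1", "L3", "L4"]

Working:
idom tree: L1←L0 L2←L1 L3←L1 L4←L1
Dom∩ at merges:
  L1: preds {L0,L2}: {L0} ∩ {L0,L1,L2} = {L0}; idom=L0
  L3: preds {L1,L2}: {L0,L1} ∩ {L0,L1,L2} = {L0,L1}; idom=L1
  L4: preds {L1,L3}: {L0,L1} ∩ {L0,L1,L3} = {L0,L1}; idom=L1

Frontier:
  L1←L0: walk · to L0
  L1←L2: walk L2→L1 to L0
  L3←L1: walk · to L1
  L3←L2: walk L2 to L1
  L4←L1: walk · to L1
  L4←L3: walk L3 to L1
  DF(L0)=∅
  DF(L1)={L1}
  DF(L2)={L1,L3}
  DF(L3)={L4}
  DF(L4)=∅

φ for x: defs {L0,L2}
  DF⁺ = {L1,L3,L4}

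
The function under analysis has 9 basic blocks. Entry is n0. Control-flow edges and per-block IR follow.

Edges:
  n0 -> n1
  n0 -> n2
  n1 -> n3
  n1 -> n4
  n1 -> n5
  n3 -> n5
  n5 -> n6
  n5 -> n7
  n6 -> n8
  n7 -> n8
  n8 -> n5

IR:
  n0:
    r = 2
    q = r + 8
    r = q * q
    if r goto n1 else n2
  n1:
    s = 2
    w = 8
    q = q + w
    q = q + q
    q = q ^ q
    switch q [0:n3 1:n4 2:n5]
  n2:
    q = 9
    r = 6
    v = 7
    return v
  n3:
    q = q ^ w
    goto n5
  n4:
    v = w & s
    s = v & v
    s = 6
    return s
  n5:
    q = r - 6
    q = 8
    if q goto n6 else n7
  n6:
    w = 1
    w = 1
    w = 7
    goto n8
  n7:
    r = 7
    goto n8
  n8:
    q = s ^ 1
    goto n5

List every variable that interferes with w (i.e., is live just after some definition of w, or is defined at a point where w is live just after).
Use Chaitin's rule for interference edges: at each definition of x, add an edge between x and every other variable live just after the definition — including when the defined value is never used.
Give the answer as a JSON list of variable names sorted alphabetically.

Per-block:
  n0: {q,r} / ∅
  n1: {q,s,w} / {q}
  n2: {q,r,v} / ∅
  n3: {q} / {q,w}
  n4: {s,v} / {s,w}
  n5: {q} / {r}
  n6: {w} / ∅
  n7: {r} / ∅
  n8: {q} / {s}

Liveness:
  n0: in=∅ out={q,r}
  n1: in={q,r} out={q,r,s,w}
  n2: in=∅ out=∅
  n3: in={q,r,s,w} out={r,s}
  n4: in={s,w} out=∅
  n5: in={r,s} out={r,s}
  n6: in={r,s} out={r,s}
  n7: in={s} out={r,s}
  n8: in={r,s} out={r,s}

Conflict graph:
  q↔{r,s,w}
  r↔{q,s,w}
  s↔{q,r,w}
  v↔∅
  w↔{q,r,s}

N(w) = ["q", "r", "s"]

Answer: ["q", "r", "s"]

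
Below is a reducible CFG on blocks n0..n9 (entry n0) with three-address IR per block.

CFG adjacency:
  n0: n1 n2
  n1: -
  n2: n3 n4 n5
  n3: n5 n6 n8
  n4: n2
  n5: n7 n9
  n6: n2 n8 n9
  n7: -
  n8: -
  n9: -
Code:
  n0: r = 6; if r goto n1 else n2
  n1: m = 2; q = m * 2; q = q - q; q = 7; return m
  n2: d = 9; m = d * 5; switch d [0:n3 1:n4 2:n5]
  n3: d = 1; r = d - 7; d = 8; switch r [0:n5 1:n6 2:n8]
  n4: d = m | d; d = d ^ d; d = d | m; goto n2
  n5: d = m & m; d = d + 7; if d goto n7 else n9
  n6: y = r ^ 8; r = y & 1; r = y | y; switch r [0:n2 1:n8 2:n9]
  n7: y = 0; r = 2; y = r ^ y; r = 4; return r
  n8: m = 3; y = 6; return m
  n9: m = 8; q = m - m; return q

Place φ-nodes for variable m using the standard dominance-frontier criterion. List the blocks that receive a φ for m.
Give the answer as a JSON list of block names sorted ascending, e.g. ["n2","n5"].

idom tree: n1←n0 n2←n0 n3←n2 n4←n2 n5←n2 n6←n3 n7←n5 n8←n3 n9←n2
Join-block Dom:
  n2: preds {n0,n4,n6}: {n0} ∩ {n0,n2,n4} ∩ {n0,n2,n3,n6} = {n0}; idom=n0
  n5: preds {n2,n3}: {n0,n2} ∩ {n0,n2,n3} = {n0,n2}; idom=n2
  n8: preds {n3,n6}: {n0,n2,n3} ∩ {n0,n2,n3,n6} = {n0,n2,n3}; idom=n3
  n9: preds {n5,n6}: {n0,n2,n5} ∩ {n0,n2,n3,n6} = {n0,n2}; idom=n2

DF walk-up:
  join n2 pred n0: · stop@n0
  join n2 pred n4: n4→n2 stop@n0
  join n2 pred n6: n6→n3→n2 stop@n0
  join n5 pred n2: · stop@n2
  join n5 pred n3: n3 stop@n2
  join n8 pred n3: · stop@n3
  join n8 pred n6: n6 stop@n3
  join n9 pred n5: n5 stop@n2
  join n9 pred n6: n6→n3 stop@n2
  n0: DF=∅
  n1: DF=∅
  n2: DF={n2}
  n3: DF={n2,n5,n9}
  n4: DF={n2}
  n5: DF={n9}
  n6: DF={n2,n8,n9}
  n7: DF=∅
  n8: DF=∅
  n9: DF=∅

φ for m: defs {n1,n2,n8,n9}
  DF⁺ = {n2}

Answer: ["n2"]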